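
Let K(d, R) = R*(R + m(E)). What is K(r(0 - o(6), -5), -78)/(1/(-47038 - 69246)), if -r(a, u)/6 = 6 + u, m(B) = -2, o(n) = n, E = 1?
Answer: -725612160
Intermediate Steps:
r(a, u) = -36 - 6*u (r(a, u) = -6*(6 + u) = -36 - 6*u)
K(d, R) = R*(-2 + R) (K(d, R) = R*(R - 2) = R*(-2 + R))
K(r(0 - o(6), -5), -78)/(1/(-47038 - 69246)) = (-78*(-2 - 78))/(1/(-47038 - 69246)) = (-78*(-80))/(1/(-116284)) = 6240/(-1/116284) = 6240*(-116284) = -725612160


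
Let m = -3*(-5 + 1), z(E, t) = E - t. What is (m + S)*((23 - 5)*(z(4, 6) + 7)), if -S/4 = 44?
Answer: -14760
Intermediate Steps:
S = -176 (S = -4*44 = -176)
m = 12 (m = -3*(-4) = 12)
(m + S)*((23 - 5)*(z(4, 6) + 7)) = (12 - 176)*((23 - 5)*((4 - 1*6) + 7)) = -2952*((4 - 6) + 7) = -2952*(-2 + 7) = -2952*5 = -164*90 = -14760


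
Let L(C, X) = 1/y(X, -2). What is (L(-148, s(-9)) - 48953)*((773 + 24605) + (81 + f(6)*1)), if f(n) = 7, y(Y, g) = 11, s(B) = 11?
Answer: -13712982612/11 ≈ -1.2466e+9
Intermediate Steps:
L(C, X) = 1/11
(L(-148, s(-9)) - 48953)*((773 + 24605) + (81 + f(6)*1)) = (1/11 - 48953)*((773 + 24605) + (81 + 7*1)) = -538482*(25378 + (81 + 7))/11 = -538482*(25378 + 88)/11 = -538482/11*25466 = -13712982612/11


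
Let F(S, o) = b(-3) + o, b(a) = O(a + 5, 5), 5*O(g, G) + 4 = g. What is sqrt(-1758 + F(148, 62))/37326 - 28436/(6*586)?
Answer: -7109/879 + I*sqrt(42410)/186630 ≈ -8.0876 + 0.0011034*I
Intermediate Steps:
O(g, G) = -4/5 + g/5
b(a) = 1/5 + a/5 (b(a) = -4/5 + (a + 5)/5 = -4/5 + (5 + a)/5 = -4/5 + (1 + a/5) = 1/5 + a/5)
F(S, o) = -2/5 + o (F(S, o) = (1/5 + (1/5)*(-3)) + o = (1/5 - 3/5) + o = -2/5 + o)
sqrt(-1758 + F(148, 62))/37326 - 28436/(6*586) = sqrt(-1758 + (-2/5 + 62))/37326 - 28436/(6*586) = sqrt(-1758 + 308/5)*(1/37326) - 28436/3516 = sqrt(-8482/5)*(1/37326) - 28436*1/3516 = (I*sqrt(42410)/5)*(1/37326) - 7109/879 = I*sqrt(42410)/186630 - 7109/879 = -7109/879 + I*sqrt(42410)/186630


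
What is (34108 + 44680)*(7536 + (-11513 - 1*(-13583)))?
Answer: 756837528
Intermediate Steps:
(34108 + 44680)*(7536 + (-11513 - 1*(-13583))) = 78788*(7536 + (-11513 + 13583)) = 78788*(7536 + 2070) = 78788*9606 = 756837528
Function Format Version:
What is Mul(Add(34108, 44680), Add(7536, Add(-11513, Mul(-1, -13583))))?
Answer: 756837528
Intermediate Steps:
Mul(Add(34108, 44680), Add(7536, Add(-11513, Mul(-1, -13583)))) = Mul(78788, Add(7536, Add(-11513, 13583))) = Mul(78788, Add(7536, 2070)) = Mul(78788, 9606) = 756837528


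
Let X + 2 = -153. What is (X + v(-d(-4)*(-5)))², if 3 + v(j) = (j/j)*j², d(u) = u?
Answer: 58564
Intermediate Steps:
X = -155 (X = -2 - 153 = -155)
v(j) = -3 + j² (v(j) = -3 + (j/j)*j² = -3 + 1*j² = -3 + j²)
(X + v(-d(-4)*(-5)))² = (-155 + (-3 + (-1*(-4)*(-5))²))² = (-155 + (-3 + (4*(-5))²))² = (-155 + (-3 + (-20)²))² = (-155 + (-3 + 400))² = (-155 + 397)² = 242² = 58564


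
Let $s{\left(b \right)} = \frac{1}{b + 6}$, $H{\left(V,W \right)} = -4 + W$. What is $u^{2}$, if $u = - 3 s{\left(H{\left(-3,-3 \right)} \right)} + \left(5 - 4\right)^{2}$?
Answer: $16$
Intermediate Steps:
$s{\left(b \right)} = \frac{1}{6 + b}$
$u = 4$ ($u = - \frac{3}{6 - 7} + \left(5 - 4\right)^{2} = - \frac{3}{6 - 7} + 1^{2} = - \frac{3}{-1} + 1 = \left(-3\right) \left(-1\right) + 1 = 3 + 1 = 4$)
$u^{2} = 4^{2} = 16$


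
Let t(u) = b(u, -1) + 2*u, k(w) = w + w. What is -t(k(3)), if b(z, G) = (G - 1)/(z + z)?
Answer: -71/6 ≈ -11.833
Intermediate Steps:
b(z, G) = (-1 + G)/(2*z) (b(z, G) = (-1 + G)/((2*z)) = (-1 + G)*(1/(2*z)) = (-1 + G)/(2*z))
k(w) = 2*w
t(u) = -1/u + 2*u (t(u) = (-1 - 1)/(2*u) + 2*u = (½)*(-2)/u + 2*u = -1/u + 2*u)
-t(k(3)) = -(-1/(2*3) + 2*(2*3)) = -(-1/6 + 2*6) = -(-1*⅙ + 12) = -(-⅙ + 12) = -1*71/6 = -71/6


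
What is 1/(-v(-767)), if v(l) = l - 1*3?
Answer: 1/770 ≈ 0.0012987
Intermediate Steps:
v(l) = -3 + l (v(l) = l - 3 = -3 + l)
1/(-v(-767)) = 1/(-(-3 - 767)) = 1/(-1*(-770)) = 1/770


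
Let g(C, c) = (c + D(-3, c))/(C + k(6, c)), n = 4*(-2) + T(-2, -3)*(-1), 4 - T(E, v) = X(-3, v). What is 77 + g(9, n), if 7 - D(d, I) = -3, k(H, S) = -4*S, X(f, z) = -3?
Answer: 5308/69 ≈ 76.927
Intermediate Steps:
D(d, I) = 10 (D(d, I) = 7 - 1*(-3) = 7 + 3 = 10)
T(E, v) = 7 (T(E, v) = 4 - 1*(-3) = 4 + 3 = 7)
n = -15 (n = 4*(-2) + 7*(-1) = -8 - 7 = -15)
g(C, c) = (10 + c)/(C - 4*c) (g(C, c) = (c + 10)/(C - 4*c) = (10 + c)/(C - 4*c))
77 + g(9, n) = 77 + (10 - 15)/(9 - 4*(-15)) = 77 - 5/(9 + 60) = 77 - 5/69 = 5308/69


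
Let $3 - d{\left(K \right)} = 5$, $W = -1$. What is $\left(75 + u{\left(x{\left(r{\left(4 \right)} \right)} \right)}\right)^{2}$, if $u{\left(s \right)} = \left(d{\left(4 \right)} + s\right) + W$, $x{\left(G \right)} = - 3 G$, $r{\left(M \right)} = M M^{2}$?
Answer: $14400$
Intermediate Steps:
$d{\left(K \right)} = -2$ ($d{\left(K \right)} = 3 - 5 = -2$)
$r{\left(M \right)} = M^{3}$
$u{\left(s \right)} = -3 + s$ ($u{\left(s \right)} = \left(-2 + s\right) - 1 = -3 + s$)
$\left(75 + u{\left(x{\left(r{\left(4 \right)} \right)} \right)}\right)^{2} = \left(75 - \left(3 + 3 \cdot 4^{3}\right)\right)^{2} = \left(75 - 195\right)^{2} = \left(-120\right)^{2} = 14400$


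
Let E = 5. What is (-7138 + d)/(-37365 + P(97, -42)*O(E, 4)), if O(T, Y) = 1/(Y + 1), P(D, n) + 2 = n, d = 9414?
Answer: -11380/186869 ≈ -0.060898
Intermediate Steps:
P(D, n) = -2 + n
O(T, Y) = 1/(1 + Y)
(-7138 + d)/(-37365 + P(97, -42)*O(E, 4)) = (-7138 + 9414)/(-37365 + (-2 - 42)/(1 + 4)) = 2276/(-37365 - 44/5) = 2276/(-186869/5) = 2276*(-5/186869) = -11380/186869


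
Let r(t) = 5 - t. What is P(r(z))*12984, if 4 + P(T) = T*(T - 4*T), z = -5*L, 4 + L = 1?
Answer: -3947136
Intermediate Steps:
L = -3 (L = -4 + 1 = -3)
z = 15 (z = -5*(-3) = 15)
P(T) = -4 - 3*T² (P(T) = -4 + T*(T - 4*T) = -4 + T*(-3*T) = -4 - 3*T²)
P(r(z))*12984 = (-4 - 3*(5 - 1*15)²)*12984 = (-4 - 3*(5 - 15)²)*12984 = (-4 - 3*(-10)²)*12984 = (-4 - 3*100)*12984 = (-4 - 300)*12984 = -304*12984 = -3947136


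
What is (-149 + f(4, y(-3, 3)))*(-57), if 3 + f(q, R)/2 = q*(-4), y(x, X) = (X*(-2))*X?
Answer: 10659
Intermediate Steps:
y(x, X) = -2*X**2 (y(x, X) = (-2*X)*X = -2*X**2)
f(q, R) = -6 - 8*q (f(q, R) = -6 + 2*(q*(-4)) = -6 + 2*(-4*q) = -6 - 8*q)
(-149 + f(4, y(-3, 3)))*(-57) = (-149 + (-6 - 8*4))*(-57) = (-149 + (-6 - 32))*(-57) = (-149 - 38)*(-57) = -187*(-57) = 10659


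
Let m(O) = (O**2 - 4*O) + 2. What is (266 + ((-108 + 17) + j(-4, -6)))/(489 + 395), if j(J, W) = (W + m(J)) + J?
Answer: 199/884 ≈ 0.22511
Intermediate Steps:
m(O) = 2 + O**2 - 4*O
j(J, W) = 2 + W + J**2 - 3*J (j(J, W) = (W + (2 + J**2 - 4*J)) + J = (2 + W + J**2 - 4*J) + J = 2 + W + J**2 - 3*J)
(266 + ((-108 + 17) + j(-4, -6)))/(489 + 395) = (266 + ((-108 + 17) + (2 - 6 + (-4)**2 - 3*(-4))))/(489 + 395) = (266 + (-91 + (2 - 6 + 16 + 12)))/884 = (266 + (-91 + 24))*(1/884) = (266 - 67)*(1/884) = 199*(1/884) = 199/884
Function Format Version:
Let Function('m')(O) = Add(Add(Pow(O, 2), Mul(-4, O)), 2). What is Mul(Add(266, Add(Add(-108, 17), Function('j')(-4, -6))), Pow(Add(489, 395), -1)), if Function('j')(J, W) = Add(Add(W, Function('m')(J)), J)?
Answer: Rational(199, 884) ≈ 0.22511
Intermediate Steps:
Function('m')(O) = Add(2, Pow(O, 2), Mul(-4, O))
Function('j')(J, W) = Add(2, W, Pow(J, 2), Mul(-3, J)) (Function('j')(J, W) = Add(Add(W, Add(2, Pow(J, 2), Mul(-4, J))), J) = Add(Add(2, W, Pow(J, 2), Mul(-4, J)), J) = Add(2, W, Pow(J, 2), Mul(-3, J)))
Mul(Add(266, Add(Add(-108, 17), Function('j')(-4, -6))), Pow(Add(489, 395), -1)) = Mul(Add(266, Add(Add(-108, 17), Add(2, -6, Pow(-4, 2), Mul(-3, -4)))), Pow(Add(489, 395), -1)) = Mul(Add(266, Add(-91, Add(2, -6, 16, 12))), Pow(884, -1)) = Mul(Add(266, Add(-91, 24)), Rational(1, 884)) = Mul(Add(266, -67), Rational(1, 884)) = Mul(199, Rational(1, 884)) = Rational(199, 884)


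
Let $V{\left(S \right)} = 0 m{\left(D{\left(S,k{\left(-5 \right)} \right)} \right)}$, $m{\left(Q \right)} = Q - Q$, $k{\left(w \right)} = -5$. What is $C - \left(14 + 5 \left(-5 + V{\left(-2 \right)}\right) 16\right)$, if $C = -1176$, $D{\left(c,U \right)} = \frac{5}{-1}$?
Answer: $-790$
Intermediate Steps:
$D{\left(c,U \right)} = -5$ ($D{\left(c,U \right)} = 5 \left(-1\right) = -5$)
$m{\left(Q \right)} = 0$
$V{\left(S \right)} = 0$ ($V{\left(S \right)} = 0 \cdot 0 = 0$)
$C - \left(14 + 5 \left(-5 + V{\left(-2 \right)}\right) 16\right) = -1176 - \left(14 + 5 \left(-5 + 0\right) 16\right) = -1176 - \left(14 + 5 \left(-5\right) 16\right) = -1176 - \left(14 - 400\right) = -1176 - -386 = -1176 + 386 = -790$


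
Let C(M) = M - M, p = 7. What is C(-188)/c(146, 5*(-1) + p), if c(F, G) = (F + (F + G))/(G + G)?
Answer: 0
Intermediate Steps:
C(M) = 0
c(F, G) = (G + 2*F)/(2*G) (c(F, G) = (G + 2*F)/((2*G)) = (G + 2*F)*(1/(2*G)) = (G + 2*F)/(2*G))
C(-188)/c(146, 5*(-1) + p) = 0/(((146 + (5*(-1) + 7)/2)/(5*(-1) + 7))) = 0/(((146 + (-5 + 7)/2)/(-5 + 7))) = 0/(((146 + (1/2)*2)/2)) = 0/(((146 + 1)/2)) = 0/(((1/2)*147)) = 0/(147/2) = 0*(2/147) = 0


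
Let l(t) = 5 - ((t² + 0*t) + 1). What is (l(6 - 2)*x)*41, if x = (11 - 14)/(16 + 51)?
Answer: 1476/67 ≈ 22.030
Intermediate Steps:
x = -3/67 ≈ -0.044776
l(t) = 4 - t² (l(t) = 5 - ((t² + 0) + 1) = 5 - (t² + 1) = 5 - (1 + t²) = 5 + (-1 - t²) = 4 - t²)
(l(6 - 2)*x)*41 = ((4 - (6 - 2)²)*(-3/67))*41 = ((4 - 1*4²)*(-3/67))*41 = ((4 - 1*16)*(-3/67))*41 = ((4 - 16)*(-3/67))*41 = -12*(-3/67)*41 = (36/67)*41 = 1476/67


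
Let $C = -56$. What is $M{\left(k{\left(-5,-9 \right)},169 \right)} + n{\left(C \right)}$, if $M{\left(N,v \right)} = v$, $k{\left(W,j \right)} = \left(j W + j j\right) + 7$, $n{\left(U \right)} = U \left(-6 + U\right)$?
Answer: $3641$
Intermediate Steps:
$k{\left(W,j \right)} = 7 + j^{2} + W j$ ($k{\left(W,j \right)} = \left(W j + j^{2}\right) + 7 = \left(j^{2} + W j\right) + 7 = 7 + j^{2} + W j$)
$M{\left(k{\left(-5,-9 \right)},169 \right)} + n{\left(C \right)} = 169 - 56 \left(-6 - 56\right) = 169 - -3472 = 169 + 3472 = 3641$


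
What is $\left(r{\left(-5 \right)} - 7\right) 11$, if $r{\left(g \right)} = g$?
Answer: $-132$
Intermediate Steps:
$\left(r{\left(-5 \right)} - 7\right) 11 = \left(-5 - 7\right) 11 = \left(-12\right) 11 = -132$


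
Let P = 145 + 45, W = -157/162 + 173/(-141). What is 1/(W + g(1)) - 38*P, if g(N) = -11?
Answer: -725437114/100475 ≈ -7220.1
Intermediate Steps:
W = -16721/7614 (W = -157*1/162 + 173*(-1/141) = -157/162 - 173/141 = -16721/7614 ≈ -2.1961)
P = 190
1/(W + g(1)) - 38*P = 1/(-16721/7614 - 11) - 38*190 = 1/(-100475/7614) - 7220 = -7614/100475 - 7220 = -725437114/100475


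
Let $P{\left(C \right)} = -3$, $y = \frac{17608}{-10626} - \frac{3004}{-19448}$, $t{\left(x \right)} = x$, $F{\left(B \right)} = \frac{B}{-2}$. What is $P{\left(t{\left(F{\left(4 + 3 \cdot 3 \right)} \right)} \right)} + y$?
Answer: $- \frac{961243}{213486} \approx -4.5026$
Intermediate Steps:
$F{\left(B \right)} = - \frac{B}{2}$ ($F{\left(B \right)} = B \left(- \frac{1}{2}\right) = - \frac{B}{2}$)
$y = - \frac{320785}{213486}$ ($y = 17608 \left(- \frac{1}{10626}\right) - - \frac{751}{4862} = - \frac{8804}{5313} + \frac{751}{4862} = - \frac{320785}{213486} \approx -1.5026$)
$P{\left(t{\left(F{\left(4 + 3 \cdot 3 \right)} \right)} \right)} + y = -3 - \frac{320785}{213486} = - \frac{961243}{213486}$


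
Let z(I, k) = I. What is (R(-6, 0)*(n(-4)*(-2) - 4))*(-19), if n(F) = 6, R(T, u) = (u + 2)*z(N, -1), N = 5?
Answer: 3040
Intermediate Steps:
R(T, u) = 10 + 5*u (R(T, u) = (u + 2)*5 = (2 + u)*5 = 10 + 5*u)
(R(-6, 0)*(n(-4)*(-2) - 4))*(-19) = ((10 + 5*0)*(6*(-2) - 4))*(-19) = ((10 + 0)*(-12 - 4))*(-19) = (10*(-16))*(-19) = -160*(-19) = 3040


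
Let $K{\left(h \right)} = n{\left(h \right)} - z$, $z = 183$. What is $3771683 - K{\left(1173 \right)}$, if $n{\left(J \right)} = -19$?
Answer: $3771885$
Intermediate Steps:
$K{\left(h \right)} = -202$ ($K{\left(h \right)} = -19 - 183 = -202$)
$3771683 - K{\left(1173 \right)} = 3771683 - -202 = 3771683 + 202 = 3771885$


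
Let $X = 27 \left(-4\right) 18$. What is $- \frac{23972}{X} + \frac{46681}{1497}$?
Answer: $\frac{10552829}{242514} \approx 43.514$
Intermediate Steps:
$X = -1944$ ($X = \left(-108\right) 18 = -1944$)
$- \frac{23972}{X} + \frac{46681}{1497} = - \frac{23972}{-1944} + \frac{46681}{1497} = \left(-23972\right) \left(- \frac{1}{1944}\right) + 46681 \cdot \frac{1}{1497} = \frac{5993}{486} + \frac{46681}{1497} = \frac{10552829}{242514}$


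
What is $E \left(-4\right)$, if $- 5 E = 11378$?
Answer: $\frac{45512}{5} \approx 9102.4$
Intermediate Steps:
$E = - \frac{11378}{5}$ ($E = \left(- \frac{1}{5}\right) 11378 = - \frac{11378}{5} \approx -2275.6$)
$E \left(-4\right) = \left(- \frac{11378}{5}\right) \left(-4\right) = \frac{45512}{5}$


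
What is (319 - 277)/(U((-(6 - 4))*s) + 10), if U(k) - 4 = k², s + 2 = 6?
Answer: 7/13 ≈ 0.53846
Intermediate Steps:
s = 4 (s = -2 + 6 = 4)
U(k) = 4 + k²
(319 - 277)/(U((-(6 - 4))*s) + 10) = (319 - 277)/((4 + (-(6 - 4)*4)²) + 10) = 42/((4 + (-1*2*4)²) + 10) = 42/((4 + (-2*4)²) + 10) = 42/((4 + (-8)²) + 10) = 42/((4 + 64) + 10) = 42/(68 + 10) = 42/78 = 42*(1/78) = 7/13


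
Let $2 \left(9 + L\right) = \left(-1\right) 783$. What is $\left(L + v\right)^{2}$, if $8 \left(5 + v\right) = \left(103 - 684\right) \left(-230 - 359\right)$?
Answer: $\frac{114897271225}{64} \approx 1.7953 \cdot 10^{9}$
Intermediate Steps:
$v = \frac{342169}{8}$ ($v = -5 + \frac{\left(103 - 684\right) \left(-230 - 359\right)}{8} = -5 + \frac{\left(-581\right) \left(-589\right)}{8} = -5 + \frac{1}{8} \cdot 342209 = -5 + \frac{342209}{8} = \frac{342169}{8} \approx 42771.0$)
$L = - \frac{801}{2}$ ($L = -9 + \frac{\left(-1\right) 783}{2} = -9 + \frac{1}{2} \left(-783\right) = -9 - \frac{783}{2} = - \frac{801}{2} \approx -400.5$)
$\left(L + v\right)^{2} = \left(- \frac{801}{2} + \frac{342169}{8}\right)^{2} = \left(\frac{338965}{8}\right)^{2} = \frac{114897271225}{64}$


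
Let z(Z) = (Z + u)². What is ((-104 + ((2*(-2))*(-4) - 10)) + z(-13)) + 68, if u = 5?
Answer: 34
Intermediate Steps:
z(Z) = (5 + Z)² (z(Z) = (Z + 5)² = (5 + Z)²)
((-104 + ((2*(-2))*(-4) - 10)) + z(-13)) + 68 = ((-104 + ((2*(-2))*(-4) - 10)) + (5 - 13)²) + 68 = ((-104 + (-4*(-4) - 10)) + (-8)²) + 68 = ((-104 + (16 - 10)) + 64) + 68 = ((-104 + 6) + 64) + 68 = (-98 + 64) + 68 = -34 + 68 = 34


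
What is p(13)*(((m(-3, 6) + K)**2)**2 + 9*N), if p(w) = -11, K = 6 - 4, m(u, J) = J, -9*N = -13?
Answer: -45199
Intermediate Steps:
N = 13/9 (N = -1/9*(-13) = 13/9 ≈ 1.4444)
K = 2
p(13)*(((m(-3, 6) + K)**2)**2 + 9*N) = -11*(((6 + 2)**2)**2 + 9*(13/9)) = -11*((8**2)**2 + 13) = -11*(64**2 + 13) = -11*(4096 + 13) = -11*4109 = -45199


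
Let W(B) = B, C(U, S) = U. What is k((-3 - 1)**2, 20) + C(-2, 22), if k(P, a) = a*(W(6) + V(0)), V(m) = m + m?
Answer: 118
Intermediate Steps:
V(m) = 2*m
k(P, a) = 6*a (k(P, a) = a*(6 + 2*0) = a*(6 + 0) = a*6 = 6*a)
k((-3 - 1)**2, 20) + C(-2, 22) = 6*20 - 2 = 120 - 2 = 118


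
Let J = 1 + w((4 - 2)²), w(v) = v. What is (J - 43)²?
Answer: 1444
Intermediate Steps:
J = 5 (J = 1 + (4 - 2)² = 1 + 2² = 1 + 4 = 5)
(J - 43)² = (5 - 43)² = (-38)² = 1444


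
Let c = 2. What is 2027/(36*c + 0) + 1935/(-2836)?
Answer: 1402313/51048 ≈ 27.470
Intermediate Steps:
2027/(36*c + 0) + 1935/(-2836) = 2027/(36*2 + 0) + 1935/(-2836) = 2027/(72 + 0) + 1935*(-1/2836) = 2027/72 - 1935/2836 = 1402313/51048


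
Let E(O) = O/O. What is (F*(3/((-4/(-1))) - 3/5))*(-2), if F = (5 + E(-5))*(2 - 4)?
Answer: 18/5 ≈ 3.6000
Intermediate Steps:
E(O) = 1
F = -12 (F = (5 + 1)*(2 - 4) = 6*(-2) = -12)
(F*(3/((-4/(-1))) - 3/5))*(-2) = -12*(3/((-4/(-1))) - 3/5)*(-2) = -12*(3/((-4*(-1))) - 3*⅕)*(-2) = -12*(3/4 - ⅗)*(-2) = -12*(3*(¼) - ⅗)*(-2) = -12*(¾ - ⅗)*(-2) = -12*3/20*(-2) = -9/5*(-2) = 18/5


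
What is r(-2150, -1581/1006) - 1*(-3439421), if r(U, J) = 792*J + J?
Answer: 3458803793/1006 ≈ 3.4382e+6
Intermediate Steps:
r(U, J) = 793*J
r(-2150, -1581/1006) - 1*(-3439421) = 793*(-1581/1006) - 1*(-3439421) = 793*(-1581*1/1006) + 3439421 = 793*(-1581/1006) + 3439421 = -1253733/1006 + 3439421 = 3458803793/1006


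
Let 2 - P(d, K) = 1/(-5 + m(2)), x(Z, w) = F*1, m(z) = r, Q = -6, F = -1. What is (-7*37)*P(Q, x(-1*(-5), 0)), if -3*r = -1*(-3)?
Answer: -3367/6 ≈ -561.17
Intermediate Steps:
r = -1 (r = -(-1)*(-3)/3 = -⅓*3 = -1)
m(z) = -1
x(Z, w) = -1 (x(Z, w) = -1*1 = -1)
P(d, K) = 13/6 (P(d, K) = 2 - 1/(-5 - 1) = 2 - 1/(-6) = 2 - 1*(-⅙) = 2 + ⅙ = 13/6)
(-7*37)*P(Q, x(-1*(-5), 0)) = -7*37*(13/6) = -259*13/6 = -3367/6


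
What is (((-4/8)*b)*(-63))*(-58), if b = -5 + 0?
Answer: 9135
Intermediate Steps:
b = -5
(((-4/8)*b)*(-63))*(-58) = ((-4/8*(-5))*(-63))*(-58) = ((-4*⅛*(-5))*(-63))*(-58) = (-½*(-5)*(-63))*(-58) = ((5/2)*(-63))*(-58) = -315/2*(-58) = 9135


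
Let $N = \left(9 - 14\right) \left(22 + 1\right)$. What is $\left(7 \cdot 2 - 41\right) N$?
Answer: $3105$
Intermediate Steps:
$N = -115$ ($N = \left(-5\right) 23 = -115$)
$\left(7 \cdot 2 - 41\right) N = \left(7 \cdot 2 - 41\right) \left(-115\right) = \left(14 - 41\right) \left(-115\right) = \left(-27\right) \left(-115\right) = 3105$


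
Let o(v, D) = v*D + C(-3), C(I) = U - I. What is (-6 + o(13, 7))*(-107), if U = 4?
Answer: -9844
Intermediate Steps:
C(I) = 4 - I
o(v, D) = 7 + D*v (o(v, D) = v*D + (4 - 1*(-3)) = D*v + (4 + 3) = D*v + 7 = 7 + D*v)
(-6 + o(13, 7))*(-107) = (-6 + (7 + 7*13))*(-107) = (-6 + (7 + 91))*(-107) = (-6 + 98)*(-107) = 92*(-107) = -9844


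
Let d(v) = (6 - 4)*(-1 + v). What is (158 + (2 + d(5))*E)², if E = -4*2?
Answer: 6084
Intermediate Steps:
E = -8
d(v) = -2 + 2*v (d(v) = 2*(-1 + v) = -2 + 2*v)
(158 + (2 + d(5))*E)² = (158 + (2 + (-2 + 2*5))*(-8))² = (158 + (2 + (-2 + 10))*(-8))² = (158 + (2 + 8)*(-8))² = (158 + 10*(-8))² = (158 - 80)² = 78² = 6084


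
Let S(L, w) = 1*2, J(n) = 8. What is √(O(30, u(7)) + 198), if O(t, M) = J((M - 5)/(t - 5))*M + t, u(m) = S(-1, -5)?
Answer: 2*√61 ≈ 15.620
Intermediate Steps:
S(L, w) = 2
u(m) = 2
O(t, M) = t + 8*M (O(t, M) = 8*M + t = t + 8*M)
√(O(30, u(7)) + 198) = √((30 + 8*2) + 198) = √((30 + 16) + 198) = √(46 + 198) = √244 = 2*√61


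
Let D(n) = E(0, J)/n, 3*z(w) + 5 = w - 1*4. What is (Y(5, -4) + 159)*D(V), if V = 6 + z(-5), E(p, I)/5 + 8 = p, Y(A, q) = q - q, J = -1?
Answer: -4770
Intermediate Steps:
z(w) = -3 + w/3 (z(w) = -5/3 + (w - 1*4)/3 = -5/3 + (w - 4)/3 = -5/3 + (-4 + w)/3 = -5/3 + (-4/3 + w/3) = -3 + w/3)
Y(A, q) = 0
E(p, I) = -40 + 5*p
V = 4/3 (V = 6 + (-3 + (⅓)*(-5)) = 6 + (-3 - 5/3) = 6 - 14/3 = 4/3 ≈ 1.3333)
D(n) = -40/n (D(n) = (-40 + 5*0)/n = (-40 + 0)/n = -40/n)
(Y(5, -4) + 159)*D(V) = (0 + 159)*(-40/4/3) = 159*(-40*¾) = 159*(-30) = -4770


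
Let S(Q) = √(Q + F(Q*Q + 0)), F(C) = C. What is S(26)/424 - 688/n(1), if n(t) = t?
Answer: -688 + 3*√78/424 ≈ -687.94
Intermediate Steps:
S(Q) = √(Q + Q²) (S(Q) = √(Q + (Q*Q + 0)) = √(Q + (Q² + 0)) = √(Q + Q²))
S(26)/424 - 688/n(1) = √(26*(1 + 26))/424 - 688/1 = √(26*27)*(1/424) - 688*1 = √702*(1/424) - 688 = (3*√78)*(1/424) - 688 = 3*√78/424 - 688 = -688 + 3*√78/424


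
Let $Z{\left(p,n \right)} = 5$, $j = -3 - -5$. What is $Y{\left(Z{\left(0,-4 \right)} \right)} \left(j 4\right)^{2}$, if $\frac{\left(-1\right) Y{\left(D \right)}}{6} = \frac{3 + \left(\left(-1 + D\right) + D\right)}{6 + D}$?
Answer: $- \frac{4608}{11} \approx -418.91$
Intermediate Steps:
$j = 2$ ($j = -3 + 5 = 2$)
$Y{\left(D \right)} = - \frac{6 \left(2 + 2 D\right)}{6 + D}$ ($Y{\left(D \right)} = - 6 \frac{3 + \left(\left(-1 + D\right) + D\right)}{6 + D} = - 6 \frac{3 + \left(-1 + 2 D\right)}{6 + D} = - 6 \frac{2 + 2 D}{6 + D} = - \frac{6 \left(2 + 2 D\right)}{6 + D}$)
$Y{\left(Z{\left(0,-4 \right)} \right)} \left(j 4\right)^{2} = \frac{12 \left(-1 - 5\right)}{6 + 5} \left(2 \cdot 4\right)^{2} = \frac{12 \left(-1 - 5\right)}{11} \cdot 8^{2} = 12 \cdot \frac{1}{11} \left(-6\right) 64 = \left(- \frac{72}{11}\right) 64 = - \frac{4608}{11}$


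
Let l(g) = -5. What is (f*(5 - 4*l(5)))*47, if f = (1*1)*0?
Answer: 0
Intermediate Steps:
f = 0 (f = 1*0 = 0)
(f*(5 - 4*l(5)))*47 = (0*(5 - 4*(-5)))*47 = (0*(5 + 20))*47 = (0*25)*47 = 0*47 = 0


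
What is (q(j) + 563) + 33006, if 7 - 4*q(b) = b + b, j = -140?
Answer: 134563/4 ≈ 33641.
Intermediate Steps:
q(b) = 7/4 - b/2 (q(b) = 7/4 - (b + b)/4 = 7/4 - b/2)
(q(j) + 563) + 33006 = ((7/4 - ½*(-140)) + 563) + 33006 = ((7/4 + 70) + 563) + 33006 = (287/4 + 563) + 33006 = 2539/4 + 33006 = 134563/4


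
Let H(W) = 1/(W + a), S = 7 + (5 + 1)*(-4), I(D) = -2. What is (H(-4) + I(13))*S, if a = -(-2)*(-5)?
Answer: 493/14 ≈ 35.214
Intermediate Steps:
S = -17 (S = 7 + 6*(-4) = 7 - 24 = -17)
a = -10 (a = -2*(-1)*(-5) = 2*(-5) = -10)
H(W) = 1/(-10 + W) (H(W) = 1/(W - 10) = 1/(-10 + W))
(H(-4) + I(13))*S = (1/(-10 - 4) - 2)*(-17) = (1/(-14) - 2)*(-17) = (-1/14 - 2)*(-17) = -29/14*(-17) = 493/14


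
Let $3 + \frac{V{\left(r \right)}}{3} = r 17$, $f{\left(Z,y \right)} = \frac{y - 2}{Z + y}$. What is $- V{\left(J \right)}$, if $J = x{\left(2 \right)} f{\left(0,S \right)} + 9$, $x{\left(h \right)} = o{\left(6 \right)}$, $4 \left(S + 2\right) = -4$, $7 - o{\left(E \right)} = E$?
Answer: $-535$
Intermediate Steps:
$o{\left(E \right)} = 7 - E$
$S = -3$ ($S = -2 + \frac{1}{4} \left(-4\right) = -2 - 1 = -3$)
$x{\left(h \right)} = 1$ ($x{\left(h \right)} = 7 - 6 = 1$)
$f{\left(Z,y \right)} = \frac{-2 + y}{Z + y}$
$J = \frac{32}{3}$ ($J = 1 \frac{-2 - 3}{0 - 3} + 9 = 1 \frac{1}{-3} \left(-5\right) + 9 = 1 \left(\left(- \frac{1}{3}\right) \left(-5\right)\right) + 9 = 1 \cdot \frac{5}{3} + 9 = \frac{5}{3} + 9 = \frac{32}{3} \approx 10.667$)
$V{\left(r \right)} = -9 + 51 r$ ($V{\left(r \right)} = -9 + 3 r 17 = -9 + 3 \cdot 17 r = -9 + 51 r$)
$- V{\left(J \right)} = - (-9 + 51 \cdot \frac{32}{3}) = - (-9 + 544) = \left(-1\right) 535 = -535$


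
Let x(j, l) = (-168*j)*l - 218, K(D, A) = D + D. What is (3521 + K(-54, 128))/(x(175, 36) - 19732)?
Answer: -3413/1078350 ≈ -0.0031650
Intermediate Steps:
K(D, A) = 2*D
x(j, l) = -218 - 168*j*l (x(j, l) = -168*j*l - 218 = -218 - 168*j*l)
(3521 + K(-54, 128))/(x(175, 36) - 19732) = (3521 + 2*(-54))/((-218 - 168*175*36) - 19732) = (3521 - 108)/((-218 - 1058400) - 19732) = 3413/(-1058618 - 19732) = 3413/(-1078350) = 3413*(-1/1078350) = -3413/1078350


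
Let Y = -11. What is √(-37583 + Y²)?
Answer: I*√37462 ≈ 193.55*I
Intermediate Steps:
√(-37583 + Y²) = √(-37583 + (-11)²) = √(-37583 + 121) = √(-37462) = I*√37462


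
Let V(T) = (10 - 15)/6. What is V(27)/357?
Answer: -5/2142 ≈ -0.0023343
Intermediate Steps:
V(T) = -5/6 (V(T) = -5*1/6 = -5/6)
V(27)/357 = -5/6/357 = -5/6*1/357 = -5/2142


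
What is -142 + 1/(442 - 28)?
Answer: -58787/414 ≈ -142.00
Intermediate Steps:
-142 + 1/(442 - 28) = -142 + 1/414 = -58787/414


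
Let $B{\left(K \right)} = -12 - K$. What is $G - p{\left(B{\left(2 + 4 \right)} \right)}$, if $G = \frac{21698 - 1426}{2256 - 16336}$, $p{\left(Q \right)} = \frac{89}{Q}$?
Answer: $\frac{27757}{7920} \approx 3.5047$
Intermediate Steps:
$G = - \frac{1267}{880}$ ($G = \frac{20272}{-14080} = 20272 \left(- \frac{1}{14080}\right) = - \frac{1267}{880} \approx -1.4398$)
$G - p{\left(B{\left(2 + 4 \right)} \right)} = - \frac{1267}{880} - \frac{89}{-12 - \left(2 + 4\right)} = - \frac{1267}{880} - \frac{89}{-12 - 6} = - \frac{1267}{880} - \frac{89}{-18} = - \frac{1267}{880} - 89 \left(- \frac{1}{18}\right) = - \frac{1267}{880} - - \frac{89}{18} = - \frac{1267}{880} + \frac{89}{18} = \frac{27757}{7920}$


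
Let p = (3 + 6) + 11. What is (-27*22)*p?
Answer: -11880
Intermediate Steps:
p = 20 (p = 9 + 11 = 20)
(-27*22)*p = -27*22*20 = -594*20 = -11880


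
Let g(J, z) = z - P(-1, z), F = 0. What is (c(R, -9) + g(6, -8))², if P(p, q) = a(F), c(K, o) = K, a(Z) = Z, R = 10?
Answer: 4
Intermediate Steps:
P(p, q) = 0
g(J, z) = z (g(J, z) = z - 1*0 = z + 0 = z)
(c(R, -9) + g(6, -8))² = (10 - 8)² = 2² = 4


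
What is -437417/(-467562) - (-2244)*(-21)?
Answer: -22032954271/467562 ≈ -47123.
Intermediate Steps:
-437417/(-467562) - (-2244)*(-21) = -437417*(-1/467562) - 1*47124 = 437417/467562 - 47124 = -22032954271/467562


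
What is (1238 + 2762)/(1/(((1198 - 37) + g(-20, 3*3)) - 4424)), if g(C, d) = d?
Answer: -13016000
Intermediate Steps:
(1238 + 2762)/(1/(((1198 - 37) + g(-20, 3*3)) - 4424)) = (1238 + 2762)/(1/(((1198 - 37) + 3*3) - 4424)) = 4000/(1/((1161 + 9) - 4424)) = 4000/(1/(1170 - 4424)) = 4000/(1/(-3254)) = 4000/(-1/3254) = 4000*(-3254) = -13016000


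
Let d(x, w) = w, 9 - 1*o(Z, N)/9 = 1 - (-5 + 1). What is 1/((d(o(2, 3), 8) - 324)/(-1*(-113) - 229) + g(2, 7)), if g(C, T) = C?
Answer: 29/137 ≈ 0.21168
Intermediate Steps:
o(Z, N) = 36 (o(Z, N) = 81 - 9*(1 - (-5 + 1)) = 81 - 9*(1 - 1*(-4)) = 81 - 9*(1 + 4) = 81 - 9*5 = 81 - 45 = 36)
1/((d(o(2, 3), 8) - 324)/(-1*(-113) - 229) + g(2, 7)) = 1/((8 - 324)/(-1*(-113) - 229) + 2) = 1/(-316/(113 - 229) + 2) = 1/(-316/(-116) + 2) = 1/(-316*(-1/116) + 2) = 1/(79/29 + 2) = 1/(137/29) = 29/137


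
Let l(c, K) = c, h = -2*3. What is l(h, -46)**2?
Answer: 36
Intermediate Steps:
h = -6
l(h, -46)**2 = (-6)**2 = 36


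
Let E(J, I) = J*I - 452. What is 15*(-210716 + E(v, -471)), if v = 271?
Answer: -5082135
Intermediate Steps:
E(J, I) = -452 + I*J (E(J, I) = I*J - 452 = -452 + I*J)
15*(-210716 + E(v, -471)) = 15*(-210716 + (-452 - 471*271)) = 15*(-210716 + (-452 - 127641)) = 15*(-210716 - 128093) = 15*(-338809) = -5082135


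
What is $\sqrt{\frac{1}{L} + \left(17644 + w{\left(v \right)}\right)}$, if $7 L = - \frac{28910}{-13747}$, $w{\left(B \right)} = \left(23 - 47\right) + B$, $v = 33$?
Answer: $\frac{3 \sqrt{9612890}}{70} \approx 132.88$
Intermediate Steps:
$w{\left(B \right)} = -24 + B$
$L = \frac{70}{233}$ ($L = \frac{\left(-28910\right) \frac{1}{-13747}}{7} = \frac{\left(-28910\right) \left(- \frac{1}{13747}\right)}{7} = \frac{1}{7} \cdot \frac{490}{233} = \frac{70}{233} \approx 0.30043$)
$\sqrt{\frac{1}{L} + \left(17644 + w{\left(v \right)}\right)} = \sqrt{\frac{1}{\frac{70}{233}} + \left(17644 + \left(-24 + 33\right)\right)} = \sqrt{\frac{233}{70} + \left(17644 + 9\right)} = \sqrt{\frac{233}{70} + 17653} = \sqrt{\frac{1235943}{70}} = \frac{3 \sqrt{9612890}}{70}$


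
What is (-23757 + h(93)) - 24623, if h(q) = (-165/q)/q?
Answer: -139479595/2883 ≈ -48380.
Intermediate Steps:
h(q) = -165/q²
(-23757 + h(93)) - 24623 = (-23757 - 165/93²) - 24623 = (-23757 - 165*1/8649) - 24623 = (-23757 - 55/2883) - 24623 = -68491486/2883 - 24623 = -139479595/2883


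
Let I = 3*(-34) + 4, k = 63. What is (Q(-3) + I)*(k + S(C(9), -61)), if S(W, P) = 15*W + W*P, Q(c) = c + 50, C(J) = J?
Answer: 17901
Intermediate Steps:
Q(c) = 50 + c
S(W, P) = 15*W + P*W
I = -98 (I = -102 + 4 = -98)
(Q(-3) + I)*(k + S(C(9), -61)) = ((50 - 3) - 98)*(63 + 9*(15 - 61)) = (47 - 98)*(63 + 9*(-46)) = -51*(63 - 414) = -51*(-351) = 17901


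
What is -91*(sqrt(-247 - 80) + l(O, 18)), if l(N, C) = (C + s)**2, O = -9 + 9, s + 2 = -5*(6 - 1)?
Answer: -7371 - 91*I*sqrt(327) ≈ -7371.0 - 1645.6*I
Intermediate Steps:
s = -27 (s = -2 - 5*(6 - 1) = -2 - 5*5 = -2 - 25 = -27)
O = 0
l(N, C) = (-27 + C)**2 (l(N, C) = (C - 27)**2 = (-27 + C)**2)
-91*(sqrt(-247 - 80) + l(O, 18)) = -91*(sqrt(-247 - 80) + (-27 + 18)**2) = -91*(sqrt(-327) + (-9)**2) = -91*(I*sqrt(327) + 81) = -91*(81 + I*sqrt(327)) = -7371 - 91*I*sqrt(327)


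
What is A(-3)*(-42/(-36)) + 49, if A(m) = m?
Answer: 91/2 ≈ 45.500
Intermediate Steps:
A(-3)*(-42/(-36)) + 49 = -(-126)/(-36) + 49 = -(-126)*(-1)/36 + 49 = -3*7/6 + 49 = -7/2 + 49 = 91/2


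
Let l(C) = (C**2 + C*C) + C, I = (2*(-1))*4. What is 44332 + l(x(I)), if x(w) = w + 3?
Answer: 44377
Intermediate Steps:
I = -8 (I = -2*4 = -8)
x(w) = 3 + w
l(C) = C + 2*C**2 (l(C) = (C**2 + C**2) + C = 2*C**2 + C = C + 2*C**2)
44332 + l(x(I)) = 44332 + (3 - 8)*(1 + 2*(3 - 8)) = 44332 - 5*(1 + 2*(-5)) = 44332 - 5*(1 - 10) = 44332 - 5*(-9) = 44332 + 45 = 44377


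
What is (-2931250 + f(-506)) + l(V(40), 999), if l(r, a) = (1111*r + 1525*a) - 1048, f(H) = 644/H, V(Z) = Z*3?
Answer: -14030547/11 ≈ -1.2755e+6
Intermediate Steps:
V(Z) = 3*Z
l(r, a) = -1048 + 1111*r + 1525*a
(-2931250 + f(-506)) + l(V(40), 999) = (-2931250 + 644/(-506)) + (-1048 + 1111*(3*40) + 1525*999) = (-2931250 + 644*(-1/506)) + (-1048 + 1111*120 + 1523475) = (-2931250 - 14/11) + (-1048 + 133320 + 1523475) = -32243764/11 + 1655747 = -14030547/11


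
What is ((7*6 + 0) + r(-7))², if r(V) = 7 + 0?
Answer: 2401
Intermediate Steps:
r(V) = 7
((7*6 + 0) + r(-7))² = ((7*6 + 0) + 7)² = ((42 + 0) + 7)² = (42 + 7)² = 49² = 2401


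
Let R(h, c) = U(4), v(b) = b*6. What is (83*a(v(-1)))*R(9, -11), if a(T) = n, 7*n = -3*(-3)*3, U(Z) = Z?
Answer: 8964/7 ≈ 1280.6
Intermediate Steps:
n = 27/7 (n = (-3*(-3)*3)/7 = (9*3)/7 = (⅐)*27 = 27/7 ≈ 3.8571)
v(b) = 6*b
R(h, c) = 4
a(T) = 27/7
(83*a(v(-1)))*R(9, -11) = (83*(27/7))*4 = (2241/7)*4 = 8964/7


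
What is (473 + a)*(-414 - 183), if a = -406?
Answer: -39999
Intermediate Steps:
(473 + a)*(-414 - 183) = (473 - 406)*(-414 - 183) = 67*(-597) = -39999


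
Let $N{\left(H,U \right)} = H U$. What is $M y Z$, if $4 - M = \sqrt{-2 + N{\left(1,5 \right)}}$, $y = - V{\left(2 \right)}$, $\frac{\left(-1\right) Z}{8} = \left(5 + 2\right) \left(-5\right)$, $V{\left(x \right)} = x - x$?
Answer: $0$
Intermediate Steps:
$V{\left(x \right)} = 0$
$Z = 280$ ($Z = - 8 \left(5 + 2\right) \left(-5\right) = - 8 \cdot 7 \left(-5\right) = \left(-8\right) \left(-35\right) = 280$)
$y = 0$ ($y = \left(-1\right) 0 = 0$)
$M = 4 - \sqrt{3}$ ($M = 4 - \sqrt{-2 + 1 \cdot 5} = 4 - \sqrt{-2 + 5} = 4 - \sqrt{3} \approx 2.2679$)
$M y Z = \left(4 - \sqrt{3}\right) 0 \cdot 280 = \left(4 - \sqrt{3}\right) 0 = 0$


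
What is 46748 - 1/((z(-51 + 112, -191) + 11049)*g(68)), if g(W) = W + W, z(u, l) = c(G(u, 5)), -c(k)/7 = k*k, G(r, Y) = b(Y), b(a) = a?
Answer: 69133934271/1478864 ≈ 46748.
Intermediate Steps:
G(r, Y) = Y
c(k) = -7*k² (c(k) = -7*k*k = -7*k²)
z(u, l) = -175 (z(u, l) = -7*5² = -7*25 = -175)
g(W) = 2*W
46748 - 1/((z(-51 + 112, -191) + 11049)*g(68)) = 46748 - 1/((-175 + 11049)*(2*68)) = 46748 - 1/(10874*136) = 46748 - 1*1/1478864 = 46748 - 1/1478864 = 69133934271/1478864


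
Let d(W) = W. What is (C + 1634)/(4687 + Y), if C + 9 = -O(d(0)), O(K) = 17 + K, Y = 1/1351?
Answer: 1086204/3166069 ≈ 0.34308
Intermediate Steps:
Y = 1/1351 ≈ 0.00074019
C = -26 (C = -9 - (17 + 0) = -9 - 1*17 = -9 - 17 = -26)
(C + 1634)/(4687 + Y) = (-26 + 1634)/(4687 + 1/1351) = 1608/(6332138/1351) = 1608*(1351/6332138) = 1086204/3166069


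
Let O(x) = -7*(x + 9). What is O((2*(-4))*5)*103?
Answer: 22351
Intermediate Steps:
O(x) = -63 - 7*x (O(x) = -7*(9 + x) = -63 - 7*x)
O((2*(-4))*5)*103 = (-63 - 7*2*(-4)*5)*103 = (-63 - (-56)*5)*103 = (-63 - 7*(-40))*103 = (-63 + 280)*103 = 217*103 = 22351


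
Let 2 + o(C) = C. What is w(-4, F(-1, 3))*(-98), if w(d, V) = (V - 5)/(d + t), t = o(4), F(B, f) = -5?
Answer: -490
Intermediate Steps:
o(C) = -2 + C
t = 2 (t = -2 + 4 = 2)
w(d, V) = (-5 + V)/(2 + d) (w(d, V) = (V - 5)/(d + 2) = (-5 + V)/(2 + d))
w(-4, F(-1, 3))*(-98) = ((-5 - 5)/(2 - 4))*(-98) = (-10/(-2))*(-98) = -½*(-10)*(-98) = 5*(-98) = -490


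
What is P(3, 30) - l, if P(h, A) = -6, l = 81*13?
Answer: -1059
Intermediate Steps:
l = 1053
P(3, 30) - l = -6 - 1*1053 = -6 - 1053 = -1059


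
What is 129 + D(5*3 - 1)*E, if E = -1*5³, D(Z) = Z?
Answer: -1621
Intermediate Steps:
E = -125 (E = -1*125 = -125)
129 + D(5*3 - 1)*E = 129 + (5*3 - 1)*(-125) = 129 + (15 - 1)*(-125) = 129 + 14*(-125) = 129 - 1750 = -1621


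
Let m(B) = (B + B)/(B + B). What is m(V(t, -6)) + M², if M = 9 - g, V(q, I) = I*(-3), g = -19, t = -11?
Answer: 785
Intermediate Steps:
V(q, I) = -3*I
m(B) = 1 (m(B) = (2*B)/((2*B)) = (2*B)*(1/(2*B)) = 1)
M = 28 (M = 9 - 1*(-19) = 9 + 19 = 28)
m(V(t, -6)) + M² = 1 + 28² = 1 + 784 = 785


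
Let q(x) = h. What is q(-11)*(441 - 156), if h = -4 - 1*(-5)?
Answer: 285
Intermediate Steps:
h = 1 (h = -4 + 5 = 1)
q(x) = 1
q(-11)*(441 - 156) = 1*(441 - 156) = 1*285 = 285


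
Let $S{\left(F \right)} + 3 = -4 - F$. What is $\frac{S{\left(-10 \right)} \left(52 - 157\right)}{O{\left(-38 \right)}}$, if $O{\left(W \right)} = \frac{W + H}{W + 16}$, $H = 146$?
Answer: $\frac{385}{6} \approx 64.167$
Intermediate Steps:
$S{\left(F \right)} = -7 - F$ ($S{\left(F \right)} = -3 - \left(4 + F\right) = -7 - F$)
$O{\left(W \right)} = \frac{146 + W}{16 + W}$ ($O{\left(W \right)} = \frac{W + 146}{W + 16} = \frac{146 + W}{16 + W}$)
$\frac{S{\left(-10 \right)} \left(52 - 157\right)}{O{\left(-38 \right)}} = \frac{\left(-7 - -10\right) \left(52 - 157\right)}{\frac{1}{16 - 38} \left(146 - 38\right)} = \frac{\left(-7 + 10\right) \left(-105\right)}{\frac{1}{-22} \cdot 108} = \frac{3 \left(-105\right)}{\left(- \frac{1}{22}\right) 108} = - \frac{315}{- \frac{54}{11}} = \left(-315\right) \left(- \frac{11}{54}\right) = \frac{385}{6}$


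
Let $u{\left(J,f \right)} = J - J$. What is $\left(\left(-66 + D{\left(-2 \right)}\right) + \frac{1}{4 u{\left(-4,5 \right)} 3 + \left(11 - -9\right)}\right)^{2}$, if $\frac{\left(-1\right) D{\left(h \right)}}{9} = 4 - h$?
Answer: $\frac{5755201}{400} \approx 14388.0$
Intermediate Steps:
$D{\left(h \right)} = -36 + 9 h$ ($D{\left(h \right)} = - 9 \left(4 - h\right) = -36 + 9 h$)
$u{\left(J,f \right)} = 0$
$\left(\left(-66 + D{\left(-2 \right)}\right) + \frac{1}{4 u{\left(-4,5 \right)} 3 + \left(11 - -9\right)}\right)^{2} = \left(\left(-66 + \left(-36 + 9 \left(-2\right)\right)\right) + \frac{1}{4 \cdot 0 \cdot 3 + \left(11 - -9\right)}\right)^{2} = \left(\left(-66 - 54\right) + \frac{1}{0 \cdot 3 + \left(11 + 9\right)}\right)^{2} = \left(\left(-66 - 54\right) + \frac{1}{0 + 20}\right)^{2} = \left(-120 + \frac{1}{20}\right)^{2} = \left(- \frac{2399}{20}\right)^{2} = \frac{5755201}{400}$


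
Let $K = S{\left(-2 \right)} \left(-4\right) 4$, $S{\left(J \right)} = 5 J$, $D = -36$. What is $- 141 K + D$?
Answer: $-22596$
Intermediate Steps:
$K = 160$ ($K = 5 \left(-2\right) \left(-4\right) 4 = \left(-10\right) \left(-4\right) 4 = 40 \cdot 4 = 160$)
$- 141 K + D = \left(-141\right) 160 - 36 = -22560 - 36 = -22596$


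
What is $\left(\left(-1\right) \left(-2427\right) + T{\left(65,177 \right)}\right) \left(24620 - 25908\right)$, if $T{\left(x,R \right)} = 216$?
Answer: $-3404184$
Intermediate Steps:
$\left(\left(-1\right) \left(-2427\right) + T{\left(65,177 \right)}\right) \left(24620 - 25908\right) = \left(\left(-1\right) \left(-2427\right) + 216\right) \left(24620 - 25908\right) = \left(2427 + 216\right) \left(-1288\right) = 2643 \left(-1288\right) = -3404184$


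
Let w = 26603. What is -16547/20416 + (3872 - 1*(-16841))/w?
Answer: -17323233/543126848 ≈ -0.031895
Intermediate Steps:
-16547/20416 + (3872 - 1*(-16841))/w = -16547/20416 + (3872 - 1*(-16841))/26603 = -16547*1/20416 + (3872 + 16841)*(1/26603) = -16547/20416 + 20713*(1/26603) = -16547/20416 + 20713/26603 = -17323233/543126848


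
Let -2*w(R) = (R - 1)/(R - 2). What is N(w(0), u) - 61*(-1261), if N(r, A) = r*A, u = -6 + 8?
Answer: 153841/2 ≈ 76921.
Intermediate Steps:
u = 2
w(R) = -(-1 + R)/(2*(-2 + R)) (w(R) = -(R - 1)/(2*(R - 2)) = -(-1 + R)/(2*(-2 + R)))
N(r, A) = A*r
N(w(0), u) - 61*(-1261) = 2*((1 - 1*0)/(2*(-2 + 0))) - 61*(-1261) = 2*((½)*(1 + 0)/(-2)) + 76921 = 2*((½)*(-½)*1) + 76921 = 2*(-¼) + 76921 = -½ + 76921 = 153841/2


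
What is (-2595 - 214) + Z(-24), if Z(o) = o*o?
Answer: -2233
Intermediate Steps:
Z(o) = o²
(-2595 - 214) + Z(-24) = (-2595 - 214) + (-24)² = -2809 + 576 = -2233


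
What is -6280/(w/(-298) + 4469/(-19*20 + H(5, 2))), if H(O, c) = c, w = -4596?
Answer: -353702160/202763 ≈ -1744.4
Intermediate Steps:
-6280/(w/(-298) + 4469/(-19*20 + H(5, 2))) = -6280/(-4596/(-298) + 4469/(-19*20 + 2)) = -6280/(-4596*(-1/298) + 4469/(-380 + 2)) = -6280/(2298/149 + 4469/(-378)) = -6280/(2298/149 + 4469*(-1/378)) = -6280/(2298/149 - 4469/378) = -6280/202763/56322 = -6280*56322/202763 = -353702160/202763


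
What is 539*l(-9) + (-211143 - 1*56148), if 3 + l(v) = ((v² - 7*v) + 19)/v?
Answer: -2508029/9 ≈ -2.7867e+5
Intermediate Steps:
l(v) = -3 + (19 + v² - 7*v)/v (l(v) = -3 + ((v² - 7*v) + 19)/v = -3 + (19 + v² - 7*v)/v)
539*l(-9) + (-211143 - 1*56148) = 539*(-10 - 9 + 19/(-9)) + (-211143 - 1*56148) = 539*(-10 - 9 + 19*(-⅑)) + (-211143 - 56148) = 539*(-10 - 9 - 19/9) - 267291 = 539*(-190/9) - 267291 = -102410/9 - 267291 = -2508029/9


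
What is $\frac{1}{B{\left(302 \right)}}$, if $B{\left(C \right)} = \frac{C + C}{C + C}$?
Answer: $1$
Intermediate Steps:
$B{\left(C \right)} = 1$ ($B{\left(C \right)} = \frac{2 C}{2 C} = 2 C \frac{1}{2 C} = 1$)
$\frac{1}{B{\left(302 \right)}} = 1^{-1} = 1$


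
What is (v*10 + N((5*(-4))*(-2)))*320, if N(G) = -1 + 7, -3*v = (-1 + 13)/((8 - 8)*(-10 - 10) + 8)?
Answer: 320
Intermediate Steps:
v = -½ (v = -(-1 + 13)/(3*((8 - 8)*(-10 - 10) + 8)) = -4/(0*(-20) + 8) = -4/(0 + 8) = -4/8 = -⅓*3/2 = -½ ≈ -0.50000)
N(G) = 6
(v*10 + N((5*(-4))*(-2)))*320 = (-½*10 + 6)*320 = (-5 + 6)*320 = 1*320 = 320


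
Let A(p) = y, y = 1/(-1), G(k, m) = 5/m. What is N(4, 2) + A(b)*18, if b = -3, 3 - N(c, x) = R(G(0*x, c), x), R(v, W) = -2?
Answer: -13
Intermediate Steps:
N(c, x) = 5 (N(c, x) = 3 - 1*(-2) = 3 + 2 = 5)
y = -1
A(p) = -1
N(4, 2) + A(b)*18 = 5 - 1*18 = 5 - 18 = -13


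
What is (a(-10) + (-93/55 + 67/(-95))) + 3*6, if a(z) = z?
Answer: 5856/1045 ≈ 5.6038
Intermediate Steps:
(a(-10) + (-93/55 + 67/(-95))) + 3*6 = (-10 + (-93/55 + 67/(-95))) + 3*6 = (-10 + (-93*1/55 + 67*(-1/95))) + 18 = (-10 + (-93/55 - 67/95)) + 18 = (-10 - 2504/1045) + 18 = -12954/1045 + 18 = 5856/1045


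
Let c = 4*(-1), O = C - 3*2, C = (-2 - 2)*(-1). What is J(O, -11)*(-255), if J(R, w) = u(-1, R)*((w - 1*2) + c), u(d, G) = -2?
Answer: -8670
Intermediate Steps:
C = 4 (C = -4*(-1) = 4)
O = -2 (O = 4 - 3*2 = 4 - 6 = -2)
c = -4
J(R, w) = 12 - 2*w (J(R, w) = -2*((w - 1*2) - 4) = -2*((w - 2) - 4) = -2*((-2 + w) - 4) = -2*(-6 + w) = 12 - 2*w)
J(O, -11)*(-255) = (12 - 2*(-11))*(-255) = (12 + 22)*(-255) = 34*(-255) = -8670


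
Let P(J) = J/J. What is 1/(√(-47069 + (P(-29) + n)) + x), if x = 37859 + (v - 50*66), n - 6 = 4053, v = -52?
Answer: 34507/1190776058 - I*√43009/1190776058 ≈ 2.8979e-5 - 1.7416e-7*I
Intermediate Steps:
n = 4059 (n = 6 + 4053 = 4059)
P(J) = 1
x = 34507 (x = 37859 + (-52 - 50*66) = 37859 + (-52 - 3300) = 37859 - 3352 = 34507)
1/(√(-47069 + (P(-29) + n)) + x) = 1/(√(-47069 + (1 + 4059)) + 34507) = 1/(√(-47069 + 4060) + 34507) = 1/(√(-43009) + 34507) = 1/(I*√43009 + 34507) = 1/(34507 + I*√43009)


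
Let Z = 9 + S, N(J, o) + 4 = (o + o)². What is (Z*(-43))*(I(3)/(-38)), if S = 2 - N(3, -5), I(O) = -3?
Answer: 10965/38 ≈ 288.55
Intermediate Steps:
N(J, o) = -4 + 4*o² (N(J, o) = -4 + (o + o)² = -4 + (2*o)² = -4 + 4*o²)
S = -94 (S = 2 - (-4 + 4*(-5)²) = 2 - (-4 + 4*25) = 2 - (-4 + 100) = 2 - 1*96 = 2 - 96 = -94)
Z = -85 (Z = 9 - 94 = -85)
(Z*(-43))*(I(3)/(-38)) = (-85*(-43))*(-3/(-38)) = 3655*(-3*(-1/38)) = 3655*(3/38) = 10965/38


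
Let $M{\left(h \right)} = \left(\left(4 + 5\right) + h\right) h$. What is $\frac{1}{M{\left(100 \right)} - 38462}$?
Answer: $- \frac{1}{27562} \approx -3.6282 \cdot 10^{-5}$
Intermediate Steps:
$M{\left(h \right)} = h \left(9 + h\right)$ ($M{\left(h \right)} = \left(9 + h\right) h = h \left(9 + h\right)$)
$\frac{1}{M{\left(100 \right)} - 38462} = \frac{1}{100 \left(9 + 100\right) - 38462} = \frac{1}{100 \cdot 109 - 38462} = \frac{1}{10900 - 38462} = \frac{1}{-27562} = - \frac{1}{27562}$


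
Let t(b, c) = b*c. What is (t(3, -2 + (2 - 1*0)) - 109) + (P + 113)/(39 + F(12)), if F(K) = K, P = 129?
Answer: -5317/51 ≈ -104.25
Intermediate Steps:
(t(3, -2 + (2 - 1*0)) - 109) + (P + 113)/(39 + F(12)) = (3*(-2 + (2 - 1*0)) - 109) + (129 + 113)/(39 + 12) = (3*(-2 + (2 + 0)) - 109) + 242/51 = (3*(-2 + 2) - 109) + 242*(1/51) = (3*0 - 109) + 242/51 = (0 - 109) + 242/51 = -109 + 242/51 = -5317/51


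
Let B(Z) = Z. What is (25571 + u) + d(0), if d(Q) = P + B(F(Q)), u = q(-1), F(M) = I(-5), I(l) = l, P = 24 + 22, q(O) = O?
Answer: 25611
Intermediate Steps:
P = 46
F(M) = -5
u = -1
d(Q) = 41 (d(Q) = 46 - 5 = 41)
(25571 + u) + d(0) = (25571 - 1) + 41 = 25570 + 41 = 25611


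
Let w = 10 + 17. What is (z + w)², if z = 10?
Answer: 1369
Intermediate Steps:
w = 27
(z + w)² = (10 + 27)² = 37² = 1369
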